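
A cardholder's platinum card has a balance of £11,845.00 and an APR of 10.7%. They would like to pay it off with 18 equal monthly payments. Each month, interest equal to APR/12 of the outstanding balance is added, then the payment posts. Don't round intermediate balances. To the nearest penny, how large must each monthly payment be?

£715.20

Monthly rate r = 10.7%/12 = 0.891667% = 0.00891667.
Level-payment amortization: P = B₀·r / (1 − (1+r)^(−n)) = 11845.00·0.00891667 / (1 − 1.00892^(−18)).
Denominator 1 − (1+r)^(−18) = 0.147676102.
P = 105.618 / 0.147676102 ≈ 715.20.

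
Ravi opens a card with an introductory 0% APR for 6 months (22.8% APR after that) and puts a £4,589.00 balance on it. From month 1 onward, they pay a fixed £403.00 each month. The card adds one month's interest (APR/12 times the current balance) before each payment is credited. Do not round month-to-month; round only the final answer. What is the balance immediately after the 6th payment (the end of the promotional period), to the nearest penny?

Promo months 1–6 at r₀ = 0%/12 = 0; months 7+ at r₁ = 22.8%/12 = 0.019.
After month 6 (no interest yet): B = £4,589.00 − 6·£403.00 = £2,171.00.

£2,171.00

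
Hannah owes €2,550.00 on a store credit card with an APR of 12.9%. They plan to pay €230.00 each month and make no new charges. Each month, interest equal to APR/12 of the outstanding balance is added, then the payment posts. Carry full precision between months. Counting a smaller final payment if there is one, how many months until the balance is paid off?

Monthly rate r = 12.9%/12 = 1.075% = 0.01075.
Recurrence: B ← B·(1+r) − €230.00.
Month 1: interest €27.41; balance after payment €2,347.41.
Month 2: interest €25.23; balance after payment €2,142.65.
Closed form: n = −ln(1 − rB₀/P)/ln(1+r) = −ln(0.88082)/ln(1.01075) ≈ 11.869, so the balance reaches zero during payment 12.

12 payments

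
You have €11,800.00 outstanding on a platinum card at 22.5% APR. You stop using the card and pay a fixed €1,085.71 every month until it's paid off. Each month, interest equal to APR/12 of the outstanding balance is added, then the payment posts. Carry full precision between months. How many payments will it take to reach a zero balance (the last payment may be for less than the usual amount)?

13 months

Monthly rate r = 22.5%/12 = 1.875% = 0.01875.
Recurrence: B ← B·(1+r) − €1,085.71.
Month 1: interest €221.25; balance after payment €10,935.54.
Month 2: interest €205.04; balance after payment €10,054.87.
Closed form: n = −ln(1 − rB₀/P)/ln(1+r) = −ln(0.79622)/ln(1.01875) ≈ 12.267, so the balance reaches zero during payment 13.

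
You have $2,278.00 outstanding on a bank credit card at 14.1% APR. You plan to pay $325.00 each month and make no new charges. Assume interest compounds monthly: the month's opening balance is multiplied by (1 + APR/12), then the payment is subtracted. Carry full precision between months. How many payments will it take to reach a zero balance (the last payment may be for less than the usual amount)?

Monthly rate r = 14.1%/12 = 1.175% = 0.01175.
Recurrence: B ← B·(1+r) − $325.00.
Month 1: interest $26.77; balance after payment $1,979.77.
Month 2: interest $23.26; balance after payment $1,678.03.
Closed form: n = −ln(1 − rB₀/P)/ln(1+r) = −ln(0.91764)/ln(1.01175) ≈ 7.358, so the balance reaches zero during payment 8.

8 months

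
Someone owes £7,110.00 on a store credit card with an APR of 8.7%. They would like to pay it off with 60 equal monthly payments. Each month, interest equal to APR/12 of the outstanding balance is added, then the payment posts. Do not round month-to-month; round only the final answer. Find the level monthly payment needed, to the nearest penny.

Monthly rate r = 8.7%/12 = 0.725% = 0.00725.
Level-payment amortization: P = B₀·r / (1 − (1+r)^(−n)) = 7110.00·0.00725 / (1 − 1.00725^(−60)).
Denominator 1 − (1+r)^(−60) = 0.351718787.
P = 51.5475 / 0.351718787 ≈ 146.56.

£146.56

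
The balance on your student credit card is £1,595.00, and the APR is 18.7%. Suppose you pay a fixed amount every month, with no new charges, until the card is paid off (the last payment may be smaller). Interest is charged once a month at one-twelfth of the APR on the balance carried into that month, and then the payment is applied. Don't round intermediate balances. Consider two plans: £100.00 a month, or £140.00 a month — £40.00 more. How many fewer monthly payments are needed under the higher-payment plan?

Monthly rate r = 18.7%/12 = 1.55833% = 0.0155833.
At £100.00/mo: n = ⌈−ln(1 − rB₀/P)/ln(1+r)⌉ = 19 payments (last £48.17); total interest = total paid − £1,595.00 = £253.17.
At £140.00/mo: 13 payments (last £89.84); total interest £174.84.
Payments saved = 19 − 13 = 6.

6 fewer payments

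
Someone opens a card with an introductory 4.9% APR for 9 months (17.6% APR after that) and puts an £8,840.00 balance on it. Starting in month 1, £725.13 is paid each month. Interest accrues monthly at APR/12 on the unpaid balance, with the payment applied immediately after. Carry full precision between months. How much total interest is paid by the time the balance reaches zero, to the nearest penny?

Promo months 1–9 at r₀ = 4.9%/12 = 0.00408333; months 10+ at r₁ = 17.6%/12 = 0.0146667.
After month 9: iterate B ← B·(1+r₀) − £725.13 for 9 months → £2,536.44.
Then at r₁ with £725.13/mo: n₂ = −ln(1 − r₁·B/P)/ln(1+r₁) ≈ 3.62 → 4 more payments.
Total paid = 12·£725.13 + £448.72 = £9,150.28; interest = £9,150.28 − £8,840.00 = £310.28.

£310.28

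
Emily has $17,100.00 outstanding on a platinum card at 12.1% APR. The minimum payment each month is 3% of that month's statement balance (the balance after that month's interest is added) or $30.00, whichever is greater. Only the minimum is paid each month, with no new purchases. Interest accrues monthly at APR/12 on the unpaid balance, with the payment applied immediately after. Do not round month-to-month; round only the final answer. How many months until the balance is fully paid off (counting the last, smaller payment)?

180 months

Monthly rate r = 12.1%/12 = 1.00833% = 0.0100833.
While 3% of the post-interest balance exceeds $30.00, each month B ← (B·(1+r))·(1 − 0.03), i.e. B shrinks by the factor (1+r)·0.97 = 0.97978.
This holds for months 1–140. Entering month 141 the balance is $979.60; 3% of the post-interest balance is now below $30.00, so the flat $30.00 minimum applies from here.
From month 141 a fixed $30.00 at rate r clears $979.60 in 40 more payments. Total: 140 + 40 = 180 months.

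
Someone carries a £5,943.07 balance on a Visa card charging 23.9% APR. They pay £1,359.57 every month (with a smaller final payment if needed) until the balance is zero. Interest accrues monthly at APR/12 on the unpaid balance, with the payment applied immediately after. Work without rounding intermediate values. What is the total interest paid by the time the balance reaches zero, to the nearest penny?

£339.65

Monthly rate r = 23.9%/12 = 1.99167% = 0.0199167.
Payoff takes n = ⌈−ln(1 − rB₀/P)/ln(1+r)⌉ = ⌈4.619⌉ = 5 payments; the last is £844.44.
Total paid = 4·£1,359.57 + £844.44 = £6,282.72.
Total interest = total paid − principal = £6,282.72 − £5,943.07 = £339.65.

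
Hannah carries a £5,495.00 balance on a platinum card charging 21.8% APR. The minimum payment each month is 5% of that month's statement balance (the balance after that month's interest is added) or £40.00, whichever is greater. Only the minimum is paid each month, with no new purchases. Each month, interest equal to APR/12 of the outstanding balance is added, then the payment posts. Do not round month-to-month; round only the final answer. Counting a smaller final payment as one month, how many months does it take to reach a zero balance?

Monthly rate r = 21.8%/12 = 1.81667% = 0.0181667.
While 5% of the post-interest balance exceeds £40.00, each month B ← (B·(1+r))·(1 − 0.05), i.e. B shrinks by the factor (1+r)·0.95 = 0.96726.
This holds for months 1–59. Entering month 60 the balance is £770.86; 5% of the post-interest balance is now below £40.00, so the flat £40.00 minimum applies from here.
From month 60 a fixed £40.00 at rate r clears £770.86 in 24 more payments. Total: 59 + 24 = 83 months.

83 months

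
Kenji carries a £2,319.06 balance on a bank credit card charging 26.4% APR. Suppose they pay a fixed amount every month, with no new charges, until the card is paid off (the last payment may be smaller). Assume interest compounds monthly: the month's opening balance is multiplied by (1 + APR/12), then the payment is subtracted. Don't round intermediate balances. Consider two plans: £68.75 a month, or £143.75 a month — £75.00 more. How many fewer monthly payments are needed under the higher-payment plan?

42 fewer payments

Monthly rate r = 26.4%/12 = 2.2% = 0.022.
At £68.75/mo: n = ⌈−ln(1 − rB₀/P)/ln(1+r)⌉ = 63 payments (last £19.00); total interest = total paid − £2,319.06 = £1,962.44.
At £143.75/mo: 21 payments (last £20.98); total interest £576.92.
Payments saved = 63 − 21 = 42.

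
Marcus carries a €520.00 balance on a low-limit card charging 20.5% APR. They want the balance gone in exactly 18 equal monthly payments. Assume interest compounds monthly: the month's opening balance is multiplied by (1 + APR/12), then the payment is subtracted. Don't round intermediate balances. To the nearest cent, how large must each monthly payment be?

€33.80

Monthly rate r = 20.5%/12 = 1.70833% = 0.0170833.
Level-payment amortization: P = B₀·r / (1 − (1+r)^(−n)) = 520.00·0.0170833 / (1 − 1.01708^(−18)).
Denominator 1 − (1+r)^(−18) = 0.262805101.
P = 8.88333 / 0.262805101 ≈ 33.80.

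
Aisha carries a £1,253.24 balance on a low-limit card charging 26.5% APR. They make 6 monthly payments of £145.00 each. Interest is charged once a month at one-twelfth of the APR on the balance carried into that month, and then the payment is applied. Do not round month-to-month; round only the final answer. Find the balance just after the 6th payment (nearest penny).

Monthly rate r = 26.5%/12 = 2.20833% = 0.0220833.
Each month: B ← B·(1+r) − £145.00.
Month 1: interest £27.68; balance after payment £1,135.92.
Month 2: interest £25.08; balance after payment £1,016.00.
Month 3: interest £22.44; balance after payment £893.44.
Month 4: interest £19.73; balance after payment £768.17.
Month 5: interest £16.96; balance after payment £640.13.
Month 6: interest £14.14; balance after payment £509.27.

£509.27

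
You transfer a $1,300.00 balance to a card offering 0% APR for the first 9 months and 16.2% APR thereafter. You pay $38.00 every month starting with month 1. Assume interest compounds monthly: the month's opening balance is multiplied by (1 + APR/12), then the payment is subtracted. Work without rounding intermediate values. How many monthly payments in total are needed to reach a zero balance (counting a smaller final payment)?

41 months

Promo months 1–9 at r₀ = 0%/12 = 0; months 10+ at r₁ = 16.2%/12 = 0.0135.
After month 9 (no interest yet): B = $1,300.00 − 9·$38.00 = $958.00.
Then at r₁ with $38.00/mo: n₂ = −ln(1 − r₁·B/P)/ln(1+r₁) ≈ 31.02 → 32 more payments.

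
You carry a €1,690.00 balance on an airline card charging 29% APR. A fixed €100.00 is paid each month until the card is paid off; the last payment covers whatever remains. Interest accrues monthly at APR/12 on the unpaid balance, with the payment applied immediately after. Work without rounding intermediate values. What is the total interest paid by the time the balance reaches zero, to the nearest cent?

€508.38

Monthly rate r = 29%/12 = 2.41667% = 0.0241667.
Payoff takes n = ⌈−ln(1 − rB₀/P)/ln(1+r)⌉ = ⌈21.984⌉ = 22 payments; the last is €98.38.
Total paid = 21·€100.00 + €98.38 = €2,198.38.
Total interest = total paid − principal = €2,198.38 − €1,690.00 = €508.38.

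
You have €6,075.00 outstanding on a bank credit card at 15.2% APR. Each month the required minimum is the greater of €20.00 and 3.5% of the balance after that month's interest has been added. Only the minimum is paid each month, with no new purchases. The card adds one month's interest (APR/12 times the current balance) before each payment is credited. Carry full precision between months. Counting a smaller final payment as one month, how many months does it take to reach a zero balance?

Monthly rate r = 15.2%/12 = 1.26667% = 0.0126667.
While 3.5% of the post-interest balance exceeds €20.00, each month B ← (B·(1+r))·(1 − 0.035), i.e. B shrinks by the factor (1+r)·0.965 = 0.97722.
This holds for months 1–104. Entering month 105 the balance is €553.23; 3.5% of the post-interest balance is now below €20.00, so the flat €20.00 minimum applies from here.
From month 105 a fixed €20.00 at rate r clears €553.23 in 35 more payments. Total: 104 + 35 = 139 months.

139 months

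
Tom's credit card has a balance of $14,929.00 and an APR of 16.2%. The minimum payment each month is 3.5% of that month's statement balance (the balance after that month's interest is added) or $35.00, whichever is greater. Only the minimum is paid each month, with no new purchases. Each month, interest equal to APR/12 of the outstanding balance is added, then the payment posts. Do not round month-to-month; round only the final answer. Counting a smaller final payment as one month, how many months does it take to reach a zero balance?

Monthly rate r = 16.2%/12 = 1.35% = 0.0135.
While 3.5% of the post-interest balance exceeds $35.00, each month B ← (B·(1+r))·(1 − 0.035), i.e. B shrinks by the factor (1+r)·0.965 = 0.97803.
This holds for months 1–123. Entering month 124 the balance is $970.98; 3.5% of the post-interest balance is now below $35.00, so the flat $35.00 minimum applies from here.
From month 124 a fixed $35.00 at rate r clears $970.98 in 35 more payments. Total: 123 + 35 = 158 months.

158 months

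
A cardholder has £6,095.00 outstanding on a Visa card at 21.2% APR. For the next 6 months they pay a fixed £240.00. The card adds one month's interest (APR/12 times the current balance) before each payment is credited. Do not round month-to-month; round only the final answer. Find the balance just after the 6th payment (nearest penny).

£5,265.17

Monthly rate r = 21.2%/12 = 1.76667% = 0.0176667.
Each month: B ← B·(1+r) − £240.00.
Month 1: interest £107.68; balance after payment £5,962.68.
Month 2: interest £105.34; balance after payment £5,828.02.
Month 3: interest £102.96; balance after payment £5,690.98.
Month 4: interest £100.54; balance after payment £5,551.52.
Month 5: interest £98.08; balance after payment £5,409.60.
Month 6: interest £95.57; balance after payment £5,265.17.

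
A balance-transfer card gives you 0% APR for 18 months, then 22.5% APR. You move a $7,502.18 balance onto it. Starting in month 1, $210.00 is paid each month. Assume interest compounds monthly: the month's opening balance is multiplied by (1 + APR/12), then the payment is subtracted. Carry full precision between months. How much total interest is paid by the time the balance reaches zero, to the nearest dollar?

$845

Promo months 1–18 at r₀ = 0%/12 = 0; months 19+ at r₁ = 22.5%/12 = 0.01875.
After month 18 (no interest yet): B = $7,502.18 − 18·$210.00 = $3,722.18.
Then at r₁ with $210.00/mo: n₂ = −ln(1 − r₁·B/P)/ln(1+r₁) ≈ 21.75 → 22 more payments.
Total paid = 39·$210.00 + $157.15 = $8,347.15; interest = $8,347.15 − $7,502.18 = $844.97.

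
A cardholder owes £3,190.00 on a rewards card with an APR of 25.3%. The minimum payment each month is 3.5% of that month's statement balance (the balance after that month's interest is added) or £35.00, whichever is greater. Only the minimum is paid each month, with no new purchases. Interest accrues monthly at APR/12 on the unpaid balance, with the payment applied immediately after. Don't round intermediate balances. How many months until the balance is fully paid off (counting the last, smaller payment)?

123 months

Monthly rate r = 25.3%/12 = 2.10833% = 0.0210833.
While 3.5% of the post-interest balance exceeds £35.00, each month B ← (B·(1+r))·(1 − 0.035), i.e. B shrinks by the factor (1+r)·0.965 = 0.98535.
This holds for months 1–80. Entering month 81 the balance is £979.20; 3.5% of the post-interest balance is now below £35.00, so the flat £35.00 minimum applies from here.
From month 81 a fixed £35.00 at rate r clears £979.20 in 43 more payments. Total: 80 + 43 = 123 months.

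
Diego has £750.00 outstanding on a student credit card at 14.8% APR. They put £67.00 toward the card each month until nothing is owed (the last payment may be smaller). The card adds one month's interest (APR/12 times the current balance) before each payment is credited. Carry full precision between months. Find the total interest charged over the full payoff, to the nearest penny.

£62.10

Monthly rate r = 14.8%/12 = 1.23333% = 0.0123333.
Payoff takes n = ⌈−ln(1 − rB₀/P)/ln(1+r)⌉ = ⌈12.120⌉ = 13 payments; the last is £8.10.
Total paid = 12·£67.00 + £8.10 = £812.10.
Total interest = total paid − principal = £812.10 − £750.00 = £62.10.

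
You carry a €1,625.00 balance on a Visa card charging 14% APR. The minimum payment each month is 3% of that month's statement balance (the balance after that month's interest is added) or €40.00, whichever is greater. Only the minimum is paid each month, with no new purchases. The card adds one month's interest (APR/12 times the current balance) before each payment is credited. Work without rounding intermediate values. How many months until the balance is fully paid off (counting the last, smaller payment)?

Monthly rate r = 14%/12 = 1.16667% = 0.0116667.
While 3% of the post-interest balance exceeds €40.00, each month B ← (B·(1+r))·(1 − 0.03), i.e. B shrinks by the factor (1+r)·0.97 = 0.98132.
This holds for months 1–12. Entering month 13 the balance is €1,295.88; 3% of the post-interest balance is now below €40.00, so the flat €40.00 minimum applies from here.
From month 13 a fixed €40.00 at rate r clears €1,295.88 in 41 more payments. Total: 12 + 41 = 53 months.

53 months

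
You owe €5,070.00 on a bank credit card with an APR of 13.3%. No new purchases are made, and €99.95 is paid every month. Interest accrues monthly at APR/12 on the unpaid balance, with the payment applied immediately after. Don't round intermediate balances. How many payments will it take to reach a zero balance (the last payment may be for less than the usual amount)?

75 months

Monthly rate r = 13.3%/12 = 1.10833% = 0.0110833.
Recurrence: B ← B·(1+r) − €99.95.
Month 1: interest €56.19; balance after payment €5,026.24.
Month 2: interest €55.71; balance after payment €4,982.00.
Closed form: n = −ln(1 − rB₀/P)/ln(1+r) = −ln(0.43779)/ln(1.01108) ≈ 74.939, so the balance reaches zero during payment 75.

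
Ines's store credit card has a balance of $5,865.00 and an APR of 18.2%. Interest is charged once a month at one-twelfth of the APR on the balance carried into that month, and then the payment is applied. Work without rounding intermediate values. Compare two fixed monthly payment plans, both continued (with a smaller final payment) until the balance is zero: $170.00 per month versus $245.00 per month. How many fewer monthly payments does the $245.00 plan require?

20 fewer payments

Monthly rate r = 18.2%/12 = 1.51667% = 0.0151667.
At $170.00/mo: n = ⌈−ln(1 − rB₀/P)/ln(1+r)⌉ = 50 payments (last $36.08); total interest = total paid − $5,865.00 = $2,501.08.
At $245.00/mo: 30 payments (last $237.14); total interest $1,477.14.
Payments saved = 50 − 30 = 20.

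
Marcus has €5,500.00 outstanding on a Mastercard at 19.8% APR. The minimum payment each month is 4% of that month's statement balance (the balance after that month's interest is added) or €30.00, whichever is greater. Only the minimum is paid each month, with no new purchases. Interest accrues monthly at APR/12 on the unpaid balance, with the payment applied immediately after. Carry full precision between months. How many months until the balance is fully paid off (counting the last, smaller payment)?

114 months

Monthly rate r = 19.8%/12 = 1.65% = 0.0165.
While 4% of the post-interest balance exceeds €30.00, each month B ← (B·(1+r))·(1 − 0.04), i.e. B shrinks by the factor (1+r)·0.96 = 0.97584.
This holds for months 1–83. Entering month 84 the balance is €722.42; 4% of the post-interest balance is now below €30.00, so the flat €30.00 minimum applies from here.
From month 84 a fixed €30.00 at rate r clears €722.42 in 31 more payments. Total: 83 + 31 = 114 months.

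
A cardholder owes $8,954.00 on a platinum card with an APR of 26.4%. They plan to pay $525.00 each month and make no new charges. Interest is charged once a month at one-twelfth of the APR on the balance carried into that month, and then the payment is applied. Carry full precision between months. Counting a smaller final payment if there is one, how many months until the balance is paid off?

Monthly rate r = 26.4%/12 = 2.2% = 0.022.
Recurrence: B ← B·(1+r) − $525.00.
Month 1: interest $196.99; balance after payment $8,625.99.
Month 2: interest $189.77; balance after payment $8,290.76.
Closed form: n = −ln(1 − rB₀/P)/ln(1+r) = −ln(0.62478)/ln(1.022) ≈ 21.614, so the balance reaches zero during payment 22.

22 payments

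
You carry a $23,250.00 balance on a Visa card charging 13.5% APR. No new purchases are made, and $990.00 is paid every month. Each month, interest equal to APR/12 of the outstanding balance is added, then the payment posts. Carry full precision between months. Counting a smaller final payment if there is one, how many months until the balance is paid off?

28 payments

Monthly rate r = 13.5%/12 = 1.125% = 0.01125.
Recurrence: B ← B·(1+r) − $990.00.
Month 1: interest $261.56; balance after payment $22,521.56.
Month 2: interest $253.37; balance after payment $21,784.93.
Closed form: n = −ln(1 − rB₀/P)/ln(1+r) = −ln(0.7358)/ln(1.01125) ≈ 27.425, so the balance reaches zero during payment 28.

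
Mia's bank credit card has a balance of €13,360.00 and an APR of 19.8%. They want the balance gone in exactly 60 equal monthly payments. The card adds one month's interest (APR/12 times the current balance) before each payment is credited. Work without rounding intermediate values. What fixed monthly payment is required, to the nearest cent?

€352.47

Monthly rate r = 19.8%/12 = 1.65% = 0.0165.
Level-payment amortization: P = B₀·r / (1 − (1+r)^(−n)) = 13360.00·0.0165 / (1 − 1.0165^(−60)).
Denominator 1 − (1+r)^(−60) = 0.625409274.
P = 220.44 / 0.625409274 ≈ 352.47.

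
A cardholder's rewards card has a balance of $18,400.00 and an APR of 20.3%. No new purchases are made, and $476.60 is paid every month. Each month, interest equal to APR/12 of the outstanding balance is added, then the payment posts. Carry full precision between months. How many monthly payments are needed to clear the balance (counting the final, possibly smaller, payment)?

Monthly rate r = 20.3%/12 = 1.69167% = 0.0169167.
Recurrence: B ← B·(1+r) − $476.60.
Month 1: interest $311.27; balance after payment $18,234.67.
Month 2: interest $308.47; balance after payment $18,066.54.
Closed form: n = −ln(1 − rB₀/P)/ln(1+r) = −ln(0.3469)/ln(1.01692) ≈ 63.112, so the balance reaches zero during payment 64.

64 months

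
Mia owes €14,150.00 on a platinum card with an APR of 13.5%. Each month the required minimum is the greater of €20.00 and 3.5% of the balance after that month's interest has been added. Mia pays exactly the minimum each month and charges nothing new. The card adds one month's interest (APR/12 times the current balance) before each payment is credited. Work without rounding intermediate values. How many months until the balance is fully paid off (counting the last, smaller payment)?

Monthly rate r = 13.5%/12 = 1.125% = 0.01125.
While 3.5% of the post-interest balance exceeds €20.00, each month B ← (B·(1+r))·(1 − 0.035), i.e. B shrinks by the factor (1+r)·0.965 = 0.97586.
This holds for months 1–132. Entering month 133 the balance is €561.94; 3.5% of the post-interest balance is now below €20.00, so the flat €20.00 minimum applies from here.
From month 133 a fixed €20.00 at rate r clears €561.94 in 34 more payments. Total: 132 + 34 = 166 months.

166 months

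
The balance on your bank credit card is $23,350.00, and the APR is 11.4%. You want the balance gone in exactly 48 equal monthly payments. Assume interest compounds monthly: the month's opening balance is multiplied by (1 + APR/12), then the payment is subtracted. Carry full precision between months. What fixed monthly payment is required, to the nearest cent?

Monthly rate r = 11.4%/12 = 0.95% = 0.0095.
Level-payment amortization: P = B₀·r / (1 − (1+r)^(−n)) = 23350.00·0.0095 / (1 − 1.0095^(−48)).
Denominator 1 − (1+r)^(−48) = 0.364820486.
P = 221.825 / 0.364820486 ≈ 608.04.

$608.04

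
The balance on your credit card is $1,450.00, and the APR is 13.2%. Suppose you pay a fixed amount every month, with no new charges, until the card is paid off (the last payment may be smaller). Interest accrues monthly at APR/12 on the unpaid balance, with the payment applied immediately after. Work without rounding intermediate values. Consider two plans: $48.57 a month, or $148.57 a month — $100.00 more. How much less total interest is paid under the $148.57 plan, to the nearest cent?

$224.91

Monthly rate r = 13.2%/12 = 1.1% = 0.011.
At $48.57/mo: n = ⌈−ln(1 − rB₀/P)/ln(1+r)⌉ = 37 payments (last $18.90); total interest = total paid − $1,450.00 = $317.42.
At $148.57/mo: 11 payments (last $56.81); total interest $92.51.
Interest saved = $317.42 − $92.51 = $224.91.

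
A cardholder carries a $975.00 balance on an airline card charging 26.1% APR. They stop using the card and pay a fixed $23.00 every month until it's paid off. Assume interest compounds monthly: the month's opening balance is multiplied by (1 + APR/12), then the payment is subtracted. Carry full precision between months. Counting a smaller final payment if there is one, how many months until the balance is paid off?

119 months

Monthly rate r = 26.1%/12 = 2.175% = 0.02175.
Recurrence: B ← B·(1+r) − $23.00.
Month 1: interest $21.21; balance after payment $973.21.
Month 2: interest $21.17; balance after payment $971.37.
Closed form: n = −ln(1 − rB₀/P)/ln(1+r) = −ln(0.077989)/ln(1.02175) ≈ 118.567, so the balance reaches zero during payment 119.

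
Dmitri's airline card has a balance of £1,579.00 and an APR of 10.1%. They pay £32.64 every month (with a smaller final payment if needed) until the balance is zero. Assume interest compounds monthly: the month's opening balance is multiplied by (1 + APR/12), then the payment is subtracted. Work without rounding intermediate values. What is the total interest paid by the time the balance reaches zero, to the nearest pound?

Monthly rate r = 10.1%/12 = 0.841667% = 0.00841667.
Payoff takes n = ⌈−ln(1 − rB₀/P)/ln(1+r)⌉ = ⌈62.381⌉ = 63 payments; the last is £12.46.
Total paid = 62·£32.64 + £12.46 = £2,036.14.
Total interest = total paid − principal = £2,036.14 − £1,579.00 = £457.14.

£457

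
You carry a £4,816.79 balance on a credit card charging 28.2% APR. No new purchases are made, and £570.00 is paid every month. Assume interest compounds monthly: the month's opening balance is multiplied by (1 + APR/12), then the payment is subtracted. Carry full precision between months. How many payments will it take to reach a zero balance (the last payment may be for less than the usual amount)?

Monthly rate r = 28.2%/12 = 2.35% = 0.0235.
Recurrence: B ← B·(1+r) − £570.00.
Month 1: interest £113.19; balance after payment £4,359.98.
Month 2: interest £102.46; balance after payment £3,892.44.
Closed form: n = −ln(1 − rB₀/P)/ln(1+r) = −ln(0.80141)/ln(1.0235) ≈ 9.531, so the balance reaches zero during payment 10.

10 payments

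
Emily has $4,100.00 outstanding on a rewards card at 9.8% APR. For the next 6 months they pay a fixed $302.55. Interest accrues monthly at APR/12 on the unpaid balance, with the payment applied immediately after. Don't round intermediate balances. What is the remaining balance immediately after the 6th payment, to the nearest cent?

Monthly rate r = 9.8%/12 = 0.816667% = 0.00816667.
Each month: B ← B·(1+r) − $302.55.
Month 1: interest $33.48; balance after payment $3,830.93.
Month 2: interest $31.29; balance after payment $3,559.67.
Month 3: interest $29.07; balance after payment $3,286.19.
Month 4: interest $26.84; balance after payment $3,010.48.
Month 5: interest $24.59; balance after payment $2,732.51.
Month 6: interest $22.32; balance after payment $2,452.28.

$2,452.28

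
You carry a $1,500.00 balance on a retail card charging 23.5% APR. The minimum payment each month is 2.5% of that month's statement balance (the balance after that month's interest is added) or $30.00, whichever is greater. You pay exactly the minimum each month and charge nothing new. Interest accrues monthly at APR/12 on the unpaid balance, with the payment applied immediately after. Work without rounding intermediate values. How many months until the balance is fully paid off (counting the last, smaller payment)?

117 months

Monthly rate r = 23.5%/12 = 1.95833% = 0.0195833.
While 2.5% of the post-interest balance exceeds $30.00, each month B ← (B·(1+r))·(1 − 0.025), i.e. B shrinks by the factor (1+r)·0.975 = 0.99409.
This holds for months 1–41. Entering month 42 the balance is $1,176.56; 2.5% of the post-interest balance is now below $30.00, so the flat $30.00 minimum applies from here.
From month 42 a fixed $30.00 at rate r clears $1,176.56 in 76 more payments. Total: 41 + 76 = 117 months.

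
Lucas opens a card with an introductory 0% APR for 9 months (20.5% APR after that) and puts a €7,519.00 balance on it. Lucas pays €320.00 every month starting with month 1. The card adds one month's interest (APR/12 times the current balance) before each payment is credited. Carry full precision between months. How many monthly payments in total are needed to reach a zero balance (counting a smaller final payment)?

Promo months 1–9 at r₀ = 0%/12 = 0; months 10+ at r₁ = 20.5%/12 = 0.0170833.
After month 9 (no interest yet): B = €7,519.00 − 9·€320.00 = €4,639.00.
Then at r₁ with €320.00/mo: n₂ = −ln(1 − r₁·B/P)/ln(1+r₁) ≈ 16.80 → 17 more payments.

26 months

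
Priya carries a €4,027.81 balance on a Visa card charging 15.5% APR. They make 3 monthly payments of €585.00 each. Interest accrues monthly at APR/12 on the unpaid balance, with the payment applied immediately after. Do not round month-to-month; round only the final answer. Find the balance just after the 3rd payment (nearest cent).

Monthly rate r = 15.5%/12 = 1.29167% = 0.0129167.
Each month: B ← B·(1+r) − €585.00.
Month 1: interest €52.03; balance after payment €3,494.84.
Month 2: interest €45.14; balance after payment €2,954.98.
Month 3: interest €38.17; balance after payment €2,408.15.

€2,408.15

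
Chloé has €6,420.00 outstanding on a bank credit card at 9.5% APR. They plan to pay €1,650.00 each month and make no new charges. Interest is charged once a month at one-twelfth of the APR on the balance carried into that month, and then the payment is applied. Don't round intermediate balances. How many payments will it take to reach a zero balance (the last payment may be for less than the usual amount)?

4 months

Monthly rate r = 9.5%/12 = 0.791667% = 0.00791667.
Recurrence: B ← B·(1+r) − €1,650.00.
Month 1: interest €50.83; balance after payment €4,820.82.
Month 2: interest €38.16; balance after payment €3,208.99.
Month 3: interest €25.40; balance after payment €1,584.39.
Month 4: interest €12.54; balance after payment €0.00.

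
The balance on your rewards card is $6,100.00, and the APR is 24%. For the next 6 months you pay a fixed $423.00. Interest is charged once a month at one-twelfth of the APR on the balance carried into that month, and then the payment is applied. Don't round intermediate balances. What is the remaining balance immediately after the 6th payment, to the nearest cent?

$4,201.26

Monthly rate r = 24%/12 = 2% = 0.02.
Each month: B ← B·(1+r) − $423.00.
Month 1: interest $122.00; balance after payment $5,799.00.
Month 2: interest $115.98; balance after payment $5,491.98.
Month 3: interest $109.84; balance after payment $5,178.82.
Month 4: interest $103.58; balance after payment $4,859.40.
Month 5: interest $97.19; balance after payment $4,533.58.
Month 6: interest $90.67; balance after payment $4,201.26.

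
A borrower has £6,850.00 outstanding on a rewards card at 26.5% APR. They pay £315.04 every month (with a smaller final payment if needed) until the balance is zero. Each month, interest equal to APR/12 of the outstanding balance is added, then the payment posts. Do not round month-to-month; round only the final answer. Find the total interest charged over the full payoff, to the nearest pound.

£2,586

Monthly rate r = 26.5%/12 = 2.20833% = 0.0220833.
Payoff takes n = ⌈−ln(1 − rB₀/P)/ln(1+r)⌉ = ⌈29.952⌉ = 30 payments; the last is £300.07.
Total paid = 29·£315.04 + £300.07 = £9,436.23.
Total interest = total paid − principal = £9,436.23 − £6,850.00 = £2,586.23.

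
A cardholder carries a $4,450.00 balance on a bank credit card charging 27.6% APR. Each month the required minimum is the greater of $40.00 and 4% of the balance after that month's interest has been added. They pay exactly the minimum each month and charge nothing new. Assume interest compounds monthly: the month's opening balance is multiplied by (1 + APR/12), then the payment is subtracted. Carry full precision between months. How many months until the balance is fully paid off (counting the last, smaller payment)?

121 months

Monthly rate r = 27.6%/12 = 2.3% = 0.023.
While 4% of the post-interest balance exceeds $40.00, each month B ← (B·(1+r))·(1 − 0.04), i.e. B shrinks by the factor (1+r)·0.96 = 0.98208.
This holds for months 1–84. Entering month 85 the balance is $974.31; 4% of the post-interest balance is now below $40.00, so the flat $40.00 minimum applies from here.
From month 85 a fixed $40.00 at rate r clears $974.31 in 37 more payments. Total: 84 + 37 = 121 months.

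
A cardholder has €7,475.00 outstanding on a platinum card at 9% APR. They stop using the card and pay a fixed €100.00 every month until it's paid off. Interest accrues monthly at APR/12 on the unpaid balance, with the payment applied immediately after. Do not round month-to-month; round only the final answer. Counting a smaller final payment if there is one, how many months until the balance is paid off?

111 payments

Monthly rate r = 9%/12 = 0.75% = 0.0075.
Recurrence: B ← B·(1+r) − €100.00.
Month 1: interest €56.06; balance after payment €7,431.06.
Month 2: interest €55.73; balance after payment €7,386.80.
Closed form: n = −ln(1 − rB₀/P)/ln(1+r) = −ln(0.43937)/ln(1.0075) ≈ 110.064, so the balance reaches zero during payment 111.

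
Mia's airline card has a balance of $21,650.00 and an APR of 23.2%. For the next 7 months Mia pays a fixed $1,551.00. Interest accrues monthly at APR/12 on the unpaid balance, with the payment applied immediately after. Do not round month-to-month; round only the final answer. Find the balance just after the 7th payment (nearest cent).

Monthly rate r = 23.2%/12 = 1.93333% = 0.0193333.
Each month: B ← B·(1+r) − $1,551.00.
Month 1: interest $418.57; balance after payment $20,517.57.
Month 2: interest $396.67; balance after payment $19,363.24.
Month 3: interest $374.36; balance after payment $18,186.60.
Month 4: interest $351.61; balance after payment $16,987.20.
Month 5: interest $328.42; balance after payment $15,764.62.
Month 6: interest $304.78; balance after payment $14,518.41.
Month 7: interest $280.69; balance after payment $13,248.09.

$13,248.09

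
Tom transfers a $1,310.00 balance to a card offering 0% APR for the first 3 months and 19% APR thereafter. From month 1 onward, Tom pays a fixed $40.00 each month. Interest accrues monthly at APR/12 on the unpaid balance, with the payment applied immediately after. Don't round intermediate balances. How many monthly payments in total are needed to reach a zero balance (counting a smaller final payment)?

44 payments

Promo months 1–3 at r₀ = 0%/12 = 0; months 4+ at r₁ = 19%/12 = 0.0158333.
After month 3 (no interest yet): B = $1,310.00 − 3·$40.00 = $1,190.00.
Then at r₁ with $40.00/mo: n₂ = −ln(1 − r₁·B/P)/ln(1+r₁) ≈ 40.54 → 41 more payments.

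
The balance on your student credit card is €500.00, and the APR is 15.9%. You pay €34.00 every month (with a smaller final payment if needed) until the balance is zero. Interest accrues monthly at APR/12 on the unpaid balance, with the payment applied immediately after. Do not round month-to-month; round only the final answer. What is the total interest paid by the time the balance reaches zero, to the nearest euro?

Monthly rate r = 15.9%/12 = 1.325% = 0.01325.
Payoff takes n = ⌈−ln(1 − rB₀/P)/ln(1+r)⌉ = ⌈16.465⌉ = 17 payments; the last is €15.87.
Total paid = 16·€34.00 + €15.87 = €559.87.
Total interest = total paid − principal = €559.87 − €500.00 = €59.87.

€60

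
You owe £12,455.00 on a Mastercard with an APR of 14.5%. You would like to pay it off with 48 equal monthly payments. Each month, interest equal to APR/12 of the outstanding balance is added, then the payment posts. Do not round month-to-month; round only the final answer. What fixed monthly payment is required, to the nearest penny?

Monthly rate r = 14.5%/12 = 1.20833% = 0.0120833.
Level-payment amortization: P = B₀·r / (1 − (1+r)^(−n)) = 12455.00·0.0120833 / (1 − 1.01208^(−48)).
Denominator 1 − (1+r)^(−48) = 0.438151932.
P = 150.498 / 0.438151932 ≈ 343.48.

£343.48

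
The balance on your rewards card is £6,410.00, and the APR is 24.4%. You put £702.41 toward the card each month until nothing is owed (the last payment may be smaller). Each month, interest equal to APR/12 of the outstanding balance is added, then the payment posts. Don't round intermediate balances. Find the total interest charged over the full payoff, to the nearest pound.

£753

Monthly rate r = 24.4%/12 = 2.03333% = 0.0203333.
Payoff takes n = ⌈−ln(1 − rB₀/P)/ln(1+r)⌉ = ⌈10.197⌉ = 11 payments; the last is £139.18.
Total paid = 10·£702.41 + £139.18 = £7,163.28.
Total interest = total paid − principal = £7,163.28 − £6,410.00 = £753.28.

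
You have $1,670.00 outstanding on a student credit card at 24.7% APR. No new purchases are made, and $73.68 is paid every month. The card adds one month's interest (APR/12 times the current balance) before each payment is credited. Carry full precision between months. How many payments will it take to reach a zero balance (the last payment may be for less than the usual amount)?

31 months

Monthly rate r = 24.7%/12 = 2.05833% = 0.0205833.
Recurrence: B ← B·(1+r) − $73.68.
Month 1: interest $34.37; balance after payment $1,630.69.
Month 2: interest $33.57; balance after payment $1,590.58.
Closed form: n = −ln(1 − rB₀/P)/ln(1+r) = −ln(0.53347)/ln(1.02058) ≈ 30.841, so the balance reaches zero during payment 31.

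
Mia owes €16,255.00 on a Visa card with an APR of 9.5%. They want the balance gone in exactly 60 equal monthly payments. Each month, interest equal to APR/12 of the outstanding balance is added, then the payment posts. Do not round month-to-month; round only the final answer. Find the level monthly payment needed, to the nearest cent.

€341.39

Monthly rate r = 9.5%/12 = 0.791667% = 0.00791667.
Level-payment amortization: P = B₀·r / (1 − (1+r)^(−n)) = 16255.00·0.00791667 / (1 − 1.00792^(−60)).
Denominator 1 − (1+r)^(−60) = 0.376950716.
P = 128.685 / 0.376950716 ≈ 341.39.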